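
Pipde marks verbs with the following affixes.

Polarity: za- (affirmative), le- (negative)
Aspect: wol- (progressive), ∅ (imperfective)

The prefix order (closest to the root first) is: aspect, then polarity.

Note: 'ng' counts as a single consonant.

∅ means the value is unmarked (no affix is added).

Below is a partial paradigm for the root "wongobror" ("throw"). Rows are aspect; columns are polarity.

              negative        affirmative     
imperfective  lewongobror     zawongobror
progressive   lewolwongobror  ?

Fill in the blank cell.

Attach aspect progressive wol- → wolwongobror.
Attach polarity affirmative za- → zawolwongobror.

zawolwongobror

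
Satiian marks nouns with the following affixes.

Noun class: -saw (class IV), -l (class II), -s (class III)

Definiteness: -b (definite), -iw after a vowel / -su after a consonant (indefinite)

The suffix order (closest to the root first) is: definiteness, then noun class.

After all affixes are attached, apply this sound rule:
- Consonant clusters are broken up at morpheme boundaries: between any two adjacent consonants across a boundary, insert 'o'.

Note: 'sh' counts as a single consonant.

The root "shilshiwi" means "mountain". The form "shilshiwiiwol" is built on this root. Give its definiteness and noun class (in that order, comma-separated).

indefinite, class II

Segment: shilshiwi-iw-l.
definiteness: -iw/su → indefinite.
noun class: -l → class II.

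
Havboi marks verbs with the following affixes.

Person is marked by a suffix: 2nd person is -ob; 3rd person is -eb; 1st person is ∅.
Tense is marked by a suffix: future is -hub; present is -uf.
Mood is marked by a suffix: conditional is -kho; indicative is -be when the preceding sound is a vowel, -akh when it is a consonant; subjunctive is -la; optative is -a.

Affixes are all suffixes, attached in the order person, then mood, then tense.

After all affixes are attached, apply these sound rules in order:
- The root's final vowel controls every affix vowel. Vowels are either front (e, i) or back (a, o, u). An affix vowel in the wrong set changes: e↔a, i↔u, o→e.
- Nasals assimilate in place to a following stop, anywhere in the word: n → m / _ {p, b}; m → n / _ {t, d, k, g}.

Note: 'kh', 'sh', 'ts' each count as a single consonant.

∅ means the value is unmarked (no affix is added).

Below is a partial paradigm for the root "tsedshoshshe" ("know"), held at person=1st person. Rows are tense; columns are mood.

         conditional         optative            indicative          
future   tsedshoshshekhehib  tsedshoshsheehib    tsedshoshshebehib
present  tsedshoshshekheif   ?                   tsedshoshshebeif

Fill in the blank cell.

tsedshoshsheeif

person = 1st person: zero marking, form stays tsedshoshshe.
Attach mood optative -a → tsedshoshshea.
Attach tense present -uf → tsedshoshsheauf.
Apply vowel harmony: tsedshoshsheauf → tsedshoshsheeif.
Nasal assimilation: no change.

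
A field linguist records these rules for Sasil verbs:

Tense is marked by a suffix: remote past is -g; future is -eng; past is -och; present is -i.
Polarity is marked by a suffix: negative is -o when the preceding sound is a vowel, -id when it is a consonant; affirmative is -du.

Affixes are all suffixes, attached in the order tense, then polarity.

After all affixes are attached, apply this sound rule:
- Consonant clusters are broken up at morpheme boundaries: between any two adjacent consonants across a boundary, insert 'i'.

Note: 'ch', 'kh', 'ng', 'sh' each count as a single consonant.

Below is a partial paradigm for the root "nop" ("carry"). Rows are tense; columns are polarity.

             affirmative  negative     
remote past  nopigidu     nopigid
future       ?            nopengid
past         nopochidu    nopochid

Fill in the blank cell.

Attach tense future -eng → nopeng.
Attach polarity affirmative -du → nopengdu.
Apply epenthesis: nopengdu → nopengidu.

nopengidu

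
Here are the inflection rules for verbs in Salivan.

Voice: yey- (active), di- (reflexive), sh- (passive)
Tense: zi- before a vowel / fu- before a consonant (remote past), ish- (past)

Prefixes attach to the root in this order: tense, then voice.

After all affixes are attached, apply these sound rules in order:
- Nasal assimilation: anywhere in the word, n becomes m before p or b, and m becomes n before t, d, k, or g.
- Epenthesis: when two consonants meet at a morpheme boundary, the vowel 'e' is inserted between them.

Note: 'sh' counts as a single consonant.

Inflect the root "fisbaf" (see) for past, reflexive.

Attach tense past ish- → ishfisbaf.
Attach voice reflexive di- → diishfisbaf.
Nasal assimilation: no change.
Apply epenthesis: diishfisbaf → diishefisbaf.

diishefisbaf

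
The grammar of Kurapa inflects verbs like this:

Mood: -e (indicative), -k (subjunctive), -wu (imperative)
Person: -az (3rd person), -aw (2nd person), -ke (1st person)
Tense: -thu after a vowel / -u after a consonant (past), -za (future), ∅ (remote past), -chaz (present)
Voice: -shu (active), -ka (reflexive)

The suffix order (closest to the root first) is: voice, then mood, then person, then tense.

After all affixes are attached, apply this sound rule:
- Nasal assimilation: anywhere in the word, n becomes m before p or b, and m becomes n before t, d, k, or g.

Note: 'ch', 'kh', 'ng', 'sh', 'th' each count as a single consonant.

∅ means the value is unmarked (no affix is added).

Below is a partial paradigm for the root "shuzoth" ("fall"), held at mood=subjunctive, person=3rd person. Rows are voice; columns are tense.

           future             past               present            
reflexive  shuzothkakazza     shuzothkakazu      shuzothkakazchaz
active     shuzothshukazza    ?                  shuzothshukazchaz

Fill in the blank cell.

Attach voice active -shu → shuzothshu.
Attach mood subjunctive -k → shuzothshuk.
Attach person 3rd person -az → shuzothshukaz.
Attach tense past -u (after consonant 'z') → shuzothshukazu.
Nasal assimilation: no change.

shuzothshukazu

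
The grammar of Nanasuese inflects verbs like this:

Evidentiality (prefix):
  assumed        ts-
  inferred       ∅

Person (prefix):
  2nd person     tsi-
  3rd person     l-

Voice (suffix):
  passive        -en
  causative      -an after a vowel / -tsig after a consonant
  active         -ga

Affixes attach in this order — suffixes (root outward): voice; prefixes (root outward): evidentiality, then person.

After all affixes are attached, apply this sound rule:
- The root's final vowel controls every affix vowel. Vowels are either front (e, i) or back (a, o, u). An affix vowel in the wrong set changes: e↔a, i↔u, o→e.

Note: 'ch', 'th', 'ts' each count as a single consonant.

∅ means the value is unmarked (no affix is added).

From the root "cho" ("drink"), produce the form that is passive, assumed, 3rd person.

Attach evidentiality assumed ts- → tscho.
Attach person 3rd person l- → ltscho.
Attach voice passive -en → ltschoen.
Apply vowel harmony: ltschoen → ltschoan.

ltschoan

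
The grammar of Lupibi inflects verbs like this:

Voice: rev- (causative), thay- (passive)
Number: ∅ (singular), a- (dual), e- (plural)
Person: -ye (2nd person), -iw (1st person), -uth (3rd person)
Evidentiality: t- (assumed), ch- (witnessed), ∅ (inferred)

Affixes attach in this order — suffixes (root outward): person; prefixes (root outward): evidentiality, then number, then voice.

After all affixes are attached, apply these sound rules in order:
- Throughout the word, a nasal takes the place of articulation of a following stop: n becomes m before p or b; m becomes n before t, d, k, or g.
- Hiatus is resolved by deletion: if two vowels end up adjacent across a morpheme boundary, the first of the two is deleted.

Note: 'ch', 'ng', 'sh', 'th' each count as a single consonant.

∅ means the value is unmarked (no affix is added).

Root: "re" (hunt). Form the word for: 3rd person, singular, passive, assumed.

thaytruth

Attach person 3rd person -uth → reuth.
Attach evidentiality assumed t- → treuth.
number = singular: zero marking, form stays treuth.
Attach voice passive thay- → thaytreuth.
Nasal assimilation: no change.
Apply vowel deletion: thaytreuth → thaytruth.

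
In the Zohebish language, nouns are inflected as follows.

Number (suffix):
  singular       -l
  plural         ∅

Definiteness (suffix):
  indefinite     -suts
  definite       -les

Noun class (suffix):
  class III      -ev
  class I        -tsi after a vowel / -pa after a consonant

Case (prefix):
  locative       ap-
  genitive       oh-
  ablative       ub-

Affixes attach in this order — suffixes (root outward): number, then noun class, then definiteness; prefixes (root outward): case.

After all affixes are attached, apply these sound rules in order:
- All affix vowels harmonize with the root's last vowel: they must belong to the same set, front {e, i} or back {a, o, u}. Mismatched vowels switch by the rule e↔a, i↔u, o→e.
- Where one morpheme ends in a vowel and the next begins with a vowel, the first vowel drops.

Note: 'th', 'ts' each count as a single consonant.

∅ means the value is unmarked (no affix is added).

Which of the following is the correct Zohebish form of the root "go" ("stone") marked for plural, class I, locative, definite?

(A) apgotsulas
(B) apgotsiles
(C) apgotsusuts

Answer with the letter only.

A

Attach case locative ap- → apgo.
number = plural: zero marking, form stays apgo.
Attach noun class class I -tsi (after vowel 'o') → apgotsi.
Attach definiteness definite -les → apgotsiles.
Apply vowel harmony: apgotsiles → apgotsulas.
Vowel deletion: no change.
So the correct form is apgotsulas, option (A).
(B) apgotsiles is wrong: it fails to apply the sound rule(s).
(C) apgotsusuts is wrong: it uses indefinite instead of definite for definiteness.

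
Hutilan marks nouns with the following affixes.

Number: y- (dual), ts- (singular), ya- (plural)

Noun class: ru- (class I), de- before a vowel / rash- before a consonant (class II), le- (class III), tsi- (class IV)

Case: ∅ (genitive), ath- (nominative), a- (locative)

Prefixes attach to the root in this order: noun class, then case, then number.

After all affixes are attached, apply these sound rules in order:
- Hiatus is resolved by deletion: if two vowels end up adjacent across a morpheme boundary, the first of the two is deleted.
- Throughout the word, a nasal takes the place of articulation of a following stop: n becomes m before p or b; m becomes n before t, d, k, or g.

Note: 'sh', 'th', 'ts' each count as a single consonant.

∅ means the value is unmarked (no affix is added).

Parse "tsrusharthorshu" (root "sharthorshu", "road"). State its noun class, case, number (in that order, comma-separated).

class I, genitive, singular

Segment: ts-ru-sharthorshu.
noun class: ru- → class I.
case: ∅ → genitive.
number: ts- → singular.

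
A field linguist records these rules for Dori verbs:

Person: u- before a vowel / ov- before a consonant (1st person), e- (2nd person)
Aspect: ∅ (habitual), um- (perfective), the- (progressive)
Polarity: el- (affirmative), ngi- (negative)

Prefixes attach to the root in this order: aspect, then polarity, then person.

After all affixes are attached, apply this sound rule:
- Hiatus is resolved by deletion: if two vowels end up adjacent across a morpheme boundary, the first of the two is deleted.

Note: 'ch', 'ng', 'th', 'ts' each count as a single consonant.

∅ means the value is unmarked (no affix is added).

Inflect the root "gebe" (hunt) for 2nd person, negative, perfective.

engumgebe

Attach aspect perfective um- → umgebe.
Attach polarity negative ngi- → ngiumgebe.
Attach person 2nd person e- → engiumgebe.
Apply vowel deletion: engiumgebe → engumgebe.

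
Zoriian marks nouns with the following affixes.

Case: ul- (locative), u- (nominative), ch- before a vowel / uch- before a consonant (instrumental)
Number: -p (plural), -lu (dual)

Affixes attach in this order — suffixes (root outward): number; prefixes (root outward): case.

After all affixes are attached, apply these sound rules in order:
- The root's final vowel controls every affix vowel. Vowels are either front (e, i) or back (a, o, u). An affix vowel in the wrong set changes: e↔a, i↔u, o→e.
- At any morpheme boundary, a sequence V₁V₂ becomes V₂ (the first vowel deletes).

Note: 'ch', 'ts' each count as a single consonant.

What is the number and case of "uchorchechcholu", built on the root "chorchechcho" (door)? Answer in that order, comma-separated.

Segment: u-chorchechcho-lu.
number: -lu → dual.
case: u- → nominative.

dual, nominative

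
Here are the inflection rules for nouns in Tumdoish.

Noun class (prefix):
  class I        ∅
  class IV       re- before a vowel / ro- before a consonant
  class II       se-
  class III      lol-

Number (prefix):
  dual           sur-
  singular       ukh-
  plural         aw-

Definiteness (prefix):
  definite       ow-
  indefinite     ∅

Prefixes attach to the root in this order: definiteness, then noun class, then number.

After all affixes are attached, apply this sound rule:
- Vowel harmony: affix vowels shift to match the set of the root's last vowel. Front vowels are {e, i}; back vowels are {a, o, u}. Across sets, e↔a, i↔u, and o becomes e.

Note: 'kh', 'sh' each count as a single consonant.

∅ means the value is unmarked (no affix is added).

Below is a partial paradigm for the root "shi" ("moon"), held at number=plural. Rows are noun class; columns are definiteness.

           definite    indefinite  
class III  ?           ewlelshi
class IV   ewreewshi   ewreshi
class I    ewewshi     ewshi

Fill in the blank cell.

ewlelewshi

Attach definiteness definite ow- → owshi.
Attach noun class class III lol- → lolowshi.
Attach number plural aw- → awlolowshi.
Apply vowel harmony: awlolowshi → ewlelewshi.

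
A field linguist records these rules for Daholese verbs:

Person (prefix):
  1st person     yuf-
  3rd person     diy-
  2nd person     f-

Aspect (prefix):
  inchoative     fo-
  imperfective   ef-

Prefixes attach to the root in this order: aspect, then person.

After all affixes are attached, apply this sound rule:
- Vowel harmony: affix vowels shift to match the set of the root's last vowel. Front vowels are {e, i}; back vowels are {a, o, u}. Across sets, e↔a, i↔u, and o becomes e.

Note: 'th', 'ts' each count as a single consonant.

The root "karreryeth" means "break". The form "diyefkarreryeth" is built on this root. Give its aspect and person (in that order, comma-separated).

imperfective, 3rd person

Segment: diy-ef-karreryeth.
aspect: ef- → imperfective.
person: diy- → 3rd person.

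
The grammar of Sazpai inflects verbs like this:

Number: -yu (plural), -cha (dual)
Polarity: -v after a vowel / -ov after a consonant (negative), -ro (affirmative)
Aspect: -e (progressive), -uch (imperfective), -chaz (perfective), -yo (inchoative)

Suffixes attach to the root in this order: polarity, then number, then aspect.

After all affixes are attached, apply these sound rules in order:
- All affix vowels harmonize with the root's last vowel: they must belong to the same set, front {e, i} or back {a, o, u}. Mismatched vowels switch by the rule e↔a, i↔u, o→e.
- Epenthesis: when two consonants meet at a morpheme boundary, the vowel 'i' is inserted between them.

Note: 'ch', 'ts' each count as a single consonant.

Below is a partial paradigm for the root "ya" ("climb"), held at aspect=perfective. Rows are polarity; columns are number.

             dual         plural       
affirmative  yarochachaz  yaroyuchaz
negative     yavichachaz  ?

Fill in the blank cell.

yaviyuchaz

Attach polarity negative -v (after vowel 'a') → yav.
Attach number plural -yu → yavyu.
Attach aspect perfective -chaz → yavyuchaz.
Vowel harmony: no change.
Apply epenthesis: yavyuchaz → yaviyuchaz.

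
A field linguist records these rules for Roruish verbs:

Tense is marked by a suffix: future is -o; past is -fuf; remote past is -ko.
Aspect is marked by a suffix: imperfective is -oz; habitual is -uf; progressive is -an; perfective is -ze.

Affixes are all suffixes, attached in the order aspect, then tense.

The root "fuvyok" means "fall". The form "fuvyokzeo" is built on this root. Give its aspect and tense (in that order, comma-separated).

Segment: fuvyok-ze-o.
aspect: -ze → perfective.
tense: -o → future.

perfective, future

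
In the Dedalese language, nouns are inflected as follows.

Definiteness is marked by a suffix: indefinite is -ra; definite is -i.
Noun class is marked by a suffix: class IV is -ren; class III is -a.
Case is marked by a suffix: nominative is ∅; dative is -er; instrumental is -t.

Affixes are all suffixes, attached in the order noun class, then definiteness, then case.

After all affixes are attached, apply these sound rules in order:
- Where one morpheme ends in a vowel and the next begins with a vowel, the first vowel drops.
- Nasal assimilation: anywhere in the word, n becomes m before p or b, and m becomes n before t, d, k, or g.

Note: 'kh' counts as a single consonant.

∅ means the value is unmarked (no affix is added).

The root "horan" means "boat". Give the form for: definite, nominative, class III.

horani

Attach noun class class III -a → horana.
Attach definiteness definite -i → horanai.
case = nominative: zero marking, form stays horanai.
Apply vowel deletion: horanai → horani.
Nasal assimilation: no change.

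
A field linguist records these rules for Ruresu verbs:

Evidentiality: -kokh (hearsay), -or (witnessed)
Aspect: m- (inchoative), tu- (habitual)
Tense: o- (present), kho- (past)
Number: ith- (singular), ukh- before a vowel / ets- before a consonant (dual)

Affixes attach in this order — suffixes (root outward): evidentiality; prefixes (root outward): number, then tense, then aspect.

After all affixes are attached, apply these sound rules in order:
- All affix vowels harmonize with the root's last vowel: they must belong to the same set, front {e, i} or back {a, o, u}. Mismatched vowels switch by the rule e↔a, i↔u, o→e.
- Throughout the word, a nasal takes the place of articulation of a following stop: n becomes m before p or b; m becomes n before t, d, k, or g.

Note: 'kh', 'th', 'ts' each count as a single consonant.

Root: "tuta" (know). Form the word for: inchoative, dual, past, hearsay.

mkhoatstutakokh

Attach number dual ets- (before consonant 't') → etstuta.
Attach tense past kho- → khoetstuta.
Attach aspect inchoative m- → mkhoetstuta.
Attach evidentiality hearsay -kokh → mkhoetstutakokh.
Apply vowel harmony: mkhoetstutakokh → mkhoatstutakokh.
Nasal assimilation: no change.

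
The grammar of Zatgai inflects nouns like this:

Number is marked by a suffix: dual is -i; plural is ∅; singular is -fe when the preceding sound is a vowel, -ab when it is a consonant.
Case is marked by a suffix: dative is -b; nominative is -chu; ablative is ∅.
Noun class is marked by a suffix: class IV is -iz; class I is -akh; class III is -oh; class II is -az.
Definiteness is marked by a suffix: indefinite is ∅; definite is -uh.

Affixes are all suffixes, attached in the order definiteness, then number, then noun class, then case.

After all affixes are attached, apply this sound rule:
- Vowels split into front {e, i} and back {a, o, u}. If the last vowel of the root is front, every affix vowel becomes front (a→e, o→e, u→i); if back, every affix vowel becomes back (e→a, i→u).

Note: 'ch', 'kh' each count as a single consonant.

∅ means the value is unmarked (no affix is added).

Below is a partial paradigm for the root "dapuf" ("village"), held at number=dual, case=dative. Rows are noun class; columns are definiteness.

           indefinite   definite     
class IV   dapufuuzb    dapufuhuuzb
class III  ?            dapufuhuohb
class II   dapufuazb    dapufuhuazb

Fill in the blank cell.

dapufuohb

definiteness = indefinite: zero marking, form stays dapuf.
Attach number dual -i → dapufi.
Attach noun class class III -oh → dapufioh.
Attach case dative -b → dapufiohb.
Apply vowel harmony: dapufiohb → dapufuohb.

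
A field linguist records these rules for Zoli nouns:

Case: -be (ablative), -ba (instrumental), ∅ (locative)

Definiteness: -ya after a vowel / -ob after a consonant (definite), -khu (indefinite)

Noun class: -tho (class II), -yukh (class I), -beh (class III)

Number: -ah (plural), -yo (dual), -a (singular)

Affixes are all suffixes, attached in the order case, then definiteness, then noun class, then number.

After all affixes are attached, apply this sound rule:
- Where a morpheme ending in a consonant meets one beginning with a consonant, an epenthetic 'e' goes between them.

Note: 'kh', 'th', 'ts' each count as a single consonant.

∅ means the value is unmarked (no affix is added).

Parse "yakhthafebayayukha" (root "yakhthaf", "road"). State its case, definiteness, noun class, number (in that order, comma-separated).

instrumental, definite, class I, singular

Segment: yakhthaf-ba-ya-yukh-a.
case: -ba → instrumental.
definiteness: -ya/ob → definite.
noun class: -yukh → class I.
number: -a → singular.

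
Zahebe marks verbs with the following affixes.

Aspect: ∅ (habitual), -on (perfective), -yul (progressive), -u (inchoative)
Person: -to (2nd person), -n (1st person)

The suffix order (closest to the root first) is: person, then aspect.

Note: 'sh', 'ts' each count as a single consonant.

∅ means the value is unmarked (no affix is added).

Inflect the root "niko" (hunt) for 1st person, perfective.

Attach person 1st person -n → nikon.
Attach aspect perfective -on → nikonon.

nikonon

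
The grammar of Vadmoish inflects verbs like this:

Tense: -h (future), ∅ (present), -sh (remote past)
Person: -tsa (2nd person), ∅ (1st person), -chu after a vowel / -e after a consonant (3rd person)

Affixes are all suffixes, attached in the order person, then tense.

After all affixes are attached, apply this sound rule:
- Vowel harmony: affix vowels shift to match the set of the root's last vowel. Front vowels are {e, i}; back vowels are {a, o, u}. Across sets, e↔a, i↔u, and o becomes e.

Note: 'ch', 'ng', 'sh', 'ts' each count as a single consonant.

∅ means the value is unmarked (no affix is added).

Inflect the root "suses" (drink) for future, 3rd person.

suseseh

Attach person 3rd person -e (after consonant 's') → susese.
Attach tense future -h → suseseh.
Vowel harmony: no change.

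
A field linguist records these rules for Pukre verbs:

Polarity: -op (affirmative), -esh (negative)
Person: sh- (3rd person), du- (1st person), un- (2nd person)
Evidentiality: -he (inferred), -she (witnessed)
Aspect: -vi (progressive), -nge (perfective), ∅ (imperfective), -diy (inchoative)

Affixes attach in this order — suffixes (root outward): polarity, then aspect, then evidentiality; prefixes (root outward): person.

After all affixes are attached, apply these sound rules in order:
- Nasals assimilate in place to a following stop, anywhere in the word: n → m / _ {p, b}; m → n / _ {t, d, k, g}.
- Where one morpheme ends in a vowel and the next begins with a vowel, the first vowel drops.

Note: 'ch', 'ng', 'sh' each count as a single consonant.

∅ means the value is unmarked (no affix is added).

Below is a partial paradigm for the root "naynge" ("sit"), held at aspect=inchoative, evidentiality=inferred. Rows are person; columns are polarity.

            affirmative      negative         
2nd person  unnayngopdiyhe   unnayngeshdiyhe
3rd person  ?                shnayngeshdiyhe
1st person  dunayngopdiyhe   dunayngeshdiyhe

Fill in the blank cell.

shnayngopdiyhe

Attach polarity affirmative -op → nayngeop.
Attach aspect inchoative -diy → nayngeopdiy.
Attach person 3rd person sh- → shnayngeopdiy.
Attach evidentiality inferred -he → shnayngeopdiyhe.
Nasal assimilation: no change.
Apply vowel deletion: shnayngeopdiyhe → shnayngopdiyhe.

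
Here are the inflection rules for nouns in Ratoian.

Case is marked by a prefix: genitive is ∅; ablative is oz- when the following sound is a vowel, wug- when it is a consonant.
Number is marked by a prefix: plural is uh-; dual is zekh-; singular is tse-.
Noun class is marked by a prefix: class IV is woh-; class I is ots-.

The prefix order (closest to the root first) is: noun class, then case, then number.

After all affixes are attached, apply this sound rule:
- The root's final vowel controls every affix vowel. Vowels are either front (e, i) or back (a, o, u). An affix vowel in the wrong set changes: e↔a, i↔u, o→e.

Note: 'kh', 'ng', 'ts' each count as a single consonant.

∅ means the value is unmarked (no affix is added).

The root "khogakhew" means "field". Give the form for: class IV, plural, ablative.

Attach noun class class IV woh- → wohkhogakhew.
Attach case ablative wug- (before consonant 'w') → wugwohkhogakhew.
Attach number plural uh- → uhwugwohkhogakhew.
Apply vowel harmony: uhwugwohkhogakhew → ihwigwehkhogakhew.

ihwigwehkhogakhew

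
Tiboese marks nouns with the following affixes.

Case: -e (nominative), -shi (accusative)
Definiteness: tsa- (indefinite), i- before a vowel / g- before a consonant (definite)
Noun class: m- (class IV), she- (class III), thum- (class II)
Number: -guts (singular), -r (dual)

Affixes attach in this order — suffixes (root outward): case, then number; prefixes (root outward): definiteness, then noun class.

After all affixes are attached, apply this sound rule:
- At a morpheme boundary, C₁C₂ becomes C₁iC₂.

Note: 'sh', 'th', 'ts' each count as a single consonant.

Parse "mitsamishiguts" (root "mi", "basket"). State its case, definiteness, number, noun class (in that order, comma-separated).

accusative, indefinite, singular, class IV

Segment: m-tsa-mi-shi-guts.
case: -shi → accusative.
definiteness: tsa- → indefinite.
number: -guts → singular.
noun class: m- → class IV.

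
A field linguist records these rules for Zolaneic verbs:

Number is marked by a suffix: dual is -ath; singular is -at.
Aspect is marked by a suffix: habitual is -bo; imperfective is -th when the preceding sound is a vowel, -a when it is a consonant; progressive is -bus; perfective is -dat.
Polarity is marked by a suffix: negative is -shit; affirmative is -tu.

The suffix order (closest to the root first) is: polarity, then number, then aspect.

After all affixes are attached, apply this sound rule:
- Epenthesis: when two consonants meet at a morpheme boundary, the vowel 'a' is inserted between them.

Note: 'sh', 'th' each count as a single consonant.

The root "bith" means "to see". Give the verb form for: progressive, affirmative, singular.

Attach polarity affirmative -tu → bithtu.
Attach number singular -at → bithtuat.
Attach aspect progressive -bus → bithtuatbus.
Apply epenthesis: bithtuatbus → bithatuatabus.

bithatuatabus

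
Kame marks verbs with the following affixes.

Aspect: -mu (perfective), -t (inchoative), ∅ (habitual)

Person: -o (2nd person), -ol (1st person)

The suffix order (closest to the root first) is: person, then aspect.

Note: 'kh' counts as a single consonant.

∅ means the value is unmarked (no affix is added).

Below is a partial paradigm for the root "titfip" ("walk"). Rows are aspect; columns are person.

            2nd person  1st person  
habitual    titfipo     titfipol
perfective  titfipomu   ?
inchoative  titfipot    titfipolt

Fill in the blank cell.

Attach person 1st person -ol → titfipol.
Attach aspect perfective -mu → titfipolmu.

titfipolmu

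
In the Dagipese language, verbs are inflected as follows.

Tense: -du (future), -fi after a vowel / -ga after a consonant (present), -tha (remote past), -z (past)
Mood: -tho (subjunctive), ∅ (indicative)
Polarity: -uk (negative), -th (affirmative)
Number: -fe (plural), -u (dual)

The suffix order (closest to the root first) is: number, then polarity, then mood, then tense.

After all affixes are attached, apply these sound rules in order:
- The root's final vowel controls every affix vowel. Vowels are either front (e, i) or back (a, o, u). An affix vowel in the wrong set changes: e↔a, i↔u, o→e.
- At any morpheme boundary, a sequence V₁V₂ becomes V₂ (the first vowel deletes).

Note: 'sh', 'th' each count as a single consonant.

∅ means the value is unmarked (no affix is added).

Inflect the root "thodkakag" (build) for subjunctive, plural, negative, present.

thodkakagfukthofu

Attach number plural -fe → thodkakagfe.
Attach polarity negative -uk → thodkakagfeuk.
Attach mood subjunctive -tho → thodkakagfeuktho.
Attach tense present -fi (after vowel 'o') → thodkakagfeukthofi.
Apply vowel harmony: thodkakagfeukthofi → thodkakagfaukthofu.
Apply vowel deletion: thodkakagfaukthofu → thodkakagfukthofu.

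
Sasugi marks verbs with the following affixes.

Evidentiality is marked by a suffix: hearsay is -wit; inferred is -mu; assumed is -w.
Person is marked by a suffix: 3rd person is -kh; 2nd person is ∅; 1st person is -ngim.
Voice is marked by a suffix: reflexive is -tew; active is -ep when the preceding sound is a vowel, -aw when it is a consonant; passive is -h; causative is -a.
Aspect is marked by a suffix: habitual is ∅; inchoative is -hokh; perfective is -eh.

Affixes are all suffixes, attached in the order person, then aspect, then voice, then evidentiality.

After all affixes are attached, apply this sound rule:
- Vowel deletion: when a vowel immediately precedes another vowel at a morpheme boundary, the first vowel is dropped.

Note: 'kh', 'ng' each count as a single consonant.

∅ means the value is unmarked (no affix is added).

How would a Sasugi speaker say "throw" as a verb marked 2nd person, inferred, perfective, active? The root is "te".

person = 2nd person: zero marking, form stays te.
Attach aspect perfective -eh → teeh.
Attach voice active -aw (after consonant 'h') → teehaw.
Attach evidentiality inferred -mu → teehawmu.
Apply vowel deletion: teehawmu → tehawmu.

tehawmu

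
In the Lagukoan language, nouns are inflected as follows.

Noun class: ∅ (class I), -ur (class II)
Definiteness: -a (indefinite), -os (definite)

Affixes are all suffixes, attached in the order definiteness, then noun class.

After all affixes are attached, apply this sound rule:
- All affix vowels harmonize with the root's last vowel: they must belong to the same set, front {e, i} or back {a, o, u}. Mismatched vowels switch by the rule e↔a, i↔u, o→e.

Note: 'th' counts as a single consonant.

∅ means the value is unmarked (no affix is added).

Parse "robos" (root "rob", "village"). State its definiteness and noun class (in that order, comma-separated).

Segment: rob-os.
definiteness: -os → definite.
noun class: ∅ → class I.

definite, class I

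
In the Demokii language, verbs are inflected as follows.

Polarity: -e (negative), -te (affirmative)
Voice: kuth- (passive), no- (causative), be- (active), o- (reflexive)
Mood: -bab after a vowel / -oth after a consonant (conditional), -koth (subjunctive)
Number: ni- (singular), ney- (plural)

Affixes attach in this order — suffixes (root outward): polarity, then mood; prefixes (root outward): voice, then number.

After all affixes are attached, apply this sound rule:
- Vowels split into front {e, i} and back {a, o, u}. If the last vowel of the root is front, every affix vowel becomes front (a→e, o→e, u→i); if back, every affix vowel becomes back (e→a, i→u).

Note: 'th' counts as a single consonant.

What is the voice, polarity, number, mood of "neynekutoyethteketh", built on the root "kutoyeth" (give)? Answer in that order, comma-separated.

causative, affirmative, plural, subjunctive

Segment: ney-no-kutoyeth-te-koth.
voice: no- → causative.
polarity: -te → affirmative.
number: ney- → plural.
mood: -koth → subjunctive.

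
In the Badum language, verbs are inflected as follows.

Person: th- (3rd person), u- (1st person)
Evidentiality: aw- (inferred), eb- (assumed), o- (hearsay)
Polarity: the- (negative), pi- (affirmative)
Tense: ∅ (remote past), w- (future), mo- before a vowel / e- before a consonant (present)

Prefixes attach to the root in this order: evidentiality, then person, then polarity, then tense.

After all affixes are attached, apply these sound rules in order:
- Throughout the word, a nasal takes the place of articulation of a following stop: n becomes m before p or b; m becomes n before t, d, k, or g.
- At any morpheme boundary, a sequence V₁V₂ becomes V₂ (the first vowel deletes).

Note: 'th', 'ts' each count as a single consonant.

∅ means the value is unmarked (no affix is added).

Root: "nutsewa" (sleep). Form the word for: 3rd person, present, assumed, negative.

Attach evidentiality assumed eb- → ebnutsewa.
Attach person 3rd person th- → thebnutsewa.
Attach polarity negative the- → thethebnutsewa.
Attach tense present e- (before consonant 'th') → ethethebnutsewa.
Nasal assimilation: no change.
Vowel deletion: no change.

ethethebnutsewa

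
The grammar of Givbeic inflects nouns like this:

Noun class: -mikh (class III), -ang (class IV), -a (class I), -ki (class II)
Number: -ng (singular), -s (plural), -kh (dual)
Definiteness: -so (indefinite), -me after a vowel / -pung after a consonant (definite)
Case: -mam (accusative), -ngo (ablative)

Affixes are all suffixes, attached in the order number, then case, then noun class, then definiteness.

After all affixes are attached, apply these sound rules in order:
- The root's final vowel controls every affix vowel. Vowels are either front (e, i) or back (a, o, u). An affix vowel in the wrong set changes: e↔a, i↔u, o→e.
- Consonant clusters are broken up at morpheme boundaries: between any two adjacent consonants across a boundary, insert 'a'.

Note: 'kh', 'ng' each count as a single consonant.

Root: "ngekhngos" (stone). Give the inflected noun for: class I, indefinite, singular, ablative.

ngekhngosangangoaso

Attach number singular -ng → ngekhngosng.
Attach case ablative -ngo → ngekhngosngngo.
Attach noun class class I -a → ngekhngosngngoa.
Attach definiteness indefinite -so → ngekhngosngngoaso.
Vowel harmony: no change.
Apply epenthesis: ngekhngosngngoaso → ngekhngosangangoaso.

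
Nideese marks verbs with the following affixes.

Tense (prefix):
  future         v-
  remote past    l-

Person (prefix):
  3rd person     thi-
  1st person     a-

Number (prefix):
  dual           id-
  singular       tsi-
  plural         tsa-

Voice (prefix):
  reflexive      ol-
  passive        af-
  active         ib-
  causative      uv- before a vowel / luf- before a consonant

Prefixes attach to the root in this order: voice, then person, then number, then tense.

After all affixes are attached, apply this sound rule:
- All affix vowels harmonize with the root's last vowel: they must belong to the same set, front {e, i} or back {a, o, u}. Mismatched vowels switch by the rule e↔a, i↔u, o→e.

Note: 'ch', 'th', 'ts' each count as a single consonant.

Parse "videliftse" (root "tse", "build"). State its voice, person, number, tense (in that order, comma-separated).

Segment: v-id-a-luf-tse.
voice: uv/luf- → causative.
person: a- → 1st person.
number: id- → dual.
tense: v- → future.

causative, 1st person, dual, future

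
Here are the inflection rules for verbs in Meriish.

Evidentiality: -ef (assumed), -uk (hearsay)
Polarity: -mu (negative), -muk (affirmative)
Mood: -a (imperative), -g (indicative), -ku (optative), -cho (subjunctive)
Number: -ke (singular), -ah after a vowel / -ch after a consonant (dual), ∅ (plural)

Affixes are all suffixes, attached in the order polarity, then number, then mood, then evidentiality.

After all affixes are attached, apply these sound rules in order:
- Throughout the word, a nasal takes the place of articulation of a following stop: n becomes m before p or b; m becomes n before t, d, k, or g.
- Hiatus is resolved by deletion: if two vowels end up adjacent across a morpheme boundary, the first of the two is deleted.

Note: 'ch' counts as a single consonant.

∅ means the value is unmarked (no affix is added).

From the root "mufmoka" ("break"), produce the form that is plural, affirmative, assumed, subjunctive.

mufmokamukchef

Attach polarity affirmative -muk → mufmokamuk.
number = plural: zero marking, form stays mufmokamuk.
Attach mood subjunctive -cho → mufmokamukcho.
Attach evidentiality assumed -ef → mufmokamukchoef.
Nasal assimilation: no change.
Apply vowel deletion: mufmokamukchoef → mufmokamukchef.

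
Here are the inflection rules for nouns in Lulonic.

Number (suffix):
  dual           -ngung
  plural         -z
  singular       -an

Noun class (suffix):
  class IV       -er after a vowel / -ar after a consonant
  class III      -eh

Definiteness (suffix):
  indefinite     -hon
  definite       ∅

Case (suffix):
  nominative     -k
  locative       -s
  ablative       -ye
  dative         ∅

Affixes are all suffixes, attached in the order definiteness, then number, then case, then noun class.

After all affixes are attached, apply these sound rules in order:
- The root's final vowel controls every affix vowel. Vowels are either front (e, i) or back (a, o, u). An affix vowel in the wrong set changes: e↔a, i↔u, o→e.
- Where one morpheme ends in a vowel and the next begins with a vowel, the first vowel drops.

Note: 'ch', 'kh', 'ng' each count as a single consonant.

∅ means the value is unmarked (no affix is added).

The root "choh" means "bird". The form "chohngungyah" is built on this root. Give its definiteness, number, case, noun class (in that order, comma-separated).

Segment: choh-ngung-ye-eh.
definiteness: ∅ → definite.
number: -ngung → dual.
case: -ye → ablative.
noun class: -eh → class III.

definite, dual, ablative, class III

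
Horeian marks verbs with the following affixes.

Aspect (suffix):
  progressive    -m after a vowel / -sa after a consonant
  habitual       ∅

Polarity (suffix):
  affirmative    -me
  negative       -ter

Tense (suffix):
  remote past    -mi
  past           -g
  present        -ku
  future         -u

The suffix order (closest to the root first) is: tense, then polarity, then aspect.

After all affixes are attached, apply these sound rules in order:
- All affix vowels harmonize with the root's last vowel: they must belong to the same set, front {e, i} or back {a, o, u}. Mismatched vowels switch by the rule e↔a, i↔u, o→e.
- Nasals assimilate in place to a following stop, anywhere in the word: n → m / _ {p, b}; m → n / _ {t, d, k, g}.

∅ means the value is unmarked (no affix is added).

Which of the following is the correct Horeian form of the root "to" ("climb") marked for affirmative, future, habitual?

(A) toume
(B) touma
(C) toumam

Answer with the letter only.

B

Attach tense future -u → tou.
Attach polarity affirmative -me → toume.
aspect = habitual: zero marking, form stays toume.
Apply vowel harmony: toume → touma.
Nasal assimilation: no change.
So the correct form is touma, option (B).
(A) toume is wrong: it fails to apply the sound rule(s).
(C) toumam is wrong: it uses progressive instead of habitual for aspect.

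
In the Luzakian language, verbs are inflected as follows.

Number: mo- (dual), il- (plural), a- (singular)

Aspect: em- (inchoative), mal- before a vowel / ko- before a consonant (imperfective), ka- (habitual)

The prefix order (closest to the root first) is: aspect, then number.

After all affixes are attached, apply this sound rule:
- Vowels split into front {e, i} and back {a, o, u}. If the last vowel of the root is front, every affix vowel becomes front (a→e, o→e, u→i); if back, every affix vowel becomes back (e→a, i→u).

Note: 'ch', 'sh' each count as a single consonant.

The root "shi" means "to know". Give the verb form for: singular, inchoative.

Attach aspect inchoative em- → emshi.
Attach number singular a- → aemshi.
Apply vowel harmony: aemshi → eemshi.

eemshi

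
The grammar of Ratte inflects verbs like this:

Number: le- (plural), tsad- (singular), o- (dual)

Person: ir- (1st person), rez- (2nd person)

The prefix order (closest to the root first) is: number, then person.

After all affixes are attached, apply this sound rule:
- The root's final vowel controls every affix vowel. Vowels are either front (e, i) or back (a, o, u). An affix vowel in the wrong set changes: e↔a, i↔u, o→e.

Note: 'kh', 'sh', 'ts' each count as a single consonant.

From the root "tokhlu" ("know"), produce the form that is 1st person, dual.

Attach number dual o- → otokhlu.
Attach person 1st person ir- → irotokhlu.
Apply vowel harmony: irotokhlu → urotokhlu.

urotokhlu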